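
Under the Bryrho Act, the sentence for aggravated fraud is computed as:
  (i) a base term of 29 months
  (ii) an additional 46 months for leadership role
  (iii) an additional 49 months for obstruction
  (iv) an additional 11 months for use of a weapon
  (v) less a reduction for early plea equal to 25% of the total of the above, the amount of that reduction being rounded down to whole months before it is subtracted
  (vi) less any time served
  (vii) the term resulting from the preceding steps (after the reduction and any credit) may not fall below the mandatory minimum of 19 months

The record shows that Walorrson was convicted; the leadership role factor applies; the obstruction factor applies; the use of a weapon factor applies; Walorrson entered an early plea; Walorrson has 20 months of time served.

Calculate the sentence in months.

82 months

Leadership role enhancement: +46 months
Obstruction enhancement: +49 months
Use of a weapon enhancement: +11 months
Adjusted term: 29 months + 46 months + 49 months + 11 months = 135 months
Early plea reduction: 25% of 135 months = 33 months (rounded down)
After reduction: 135 − 33 = 102 months
Less time served: 102 months − 20 months = 82 months
Minimum 19 months: 82 months meets the minimum, no increase.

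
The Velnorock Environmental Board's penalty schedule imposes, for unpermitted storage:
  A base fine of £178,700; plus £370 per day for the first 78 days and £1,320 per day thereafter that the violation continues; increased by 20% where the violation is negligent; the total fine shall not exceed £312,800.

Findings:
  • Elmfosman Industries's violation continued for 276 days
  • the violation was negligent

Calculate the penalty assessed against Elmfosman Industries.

Civil penalty: £312,800

First 78 days: 78 × £370 = £28,860
Remaining days: (276 − 78) × £1,320 = £261,360
Per-day component: £28,860 + £261,360 = £290,220
Base plus per-day: £178,700 + £290,220 = £468,920
Enhancement: 20% of £468,920 = £93,784
Enhanced fine: £468,920 + £93,784 = £562,704
Cap at £312,800: £562,704 exceeds the cap → £312,800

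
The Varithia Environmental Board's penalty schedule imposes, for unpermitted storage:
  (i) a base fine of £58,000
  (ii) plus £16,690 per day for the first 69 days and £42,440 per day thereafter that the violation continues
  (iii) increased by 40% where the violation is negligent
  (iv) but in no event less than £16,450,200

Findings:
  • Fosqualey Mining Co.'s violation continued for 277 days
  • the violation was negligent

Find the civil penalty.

£16,450,200

First 69 days: 69 × £16,690 = £1,151,610
Remaining days: (277 − 69) × £42,440 = £8,827,520
Per-day component: £1,151,610 + £8,827,520 = £9,979,130
Base plus per-day: £58,000 + £9,979,130 = £10,037,130
Enhancement: 40% of £10,037,130 = £4,014,852
Enhanced fine: £10,037,130 + £4,014,852 = £14,051,982
Minimum £16,450,200: £14,051,982 is below the minimum → £16,450,200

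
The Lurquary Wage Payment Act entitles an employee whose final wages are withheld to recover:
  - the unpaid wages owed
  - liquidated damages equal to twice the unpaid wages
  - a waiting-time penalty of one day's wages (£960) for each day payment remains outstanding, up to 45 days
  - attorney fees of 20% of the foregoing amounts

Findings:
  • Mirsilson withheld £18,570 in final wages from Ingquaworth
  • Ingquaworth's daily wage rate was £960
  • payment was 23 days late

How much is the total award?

Doubled: 2 × £18,570 = £37,140
Penalty days: min(23, 45) = 23
Waiting-time penalty: 23 × £960 = £22,080
Subtotal: £18,570 + £37,140 + £22,080 = £77,790
Attorney fees: 20% of £77,790 = £15,558
Total award: £77,790 + £15,558 = £93,348

£93,348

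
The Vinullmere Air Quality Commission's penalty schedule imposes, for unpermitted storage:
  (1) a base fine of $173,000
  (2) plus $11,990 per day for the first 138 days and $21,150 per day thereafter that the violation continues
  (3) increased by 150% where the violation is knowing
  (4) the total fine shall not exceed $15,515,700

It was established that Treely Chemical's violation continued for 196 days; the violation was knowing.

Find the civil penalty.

First 138 days: 138 × $11,990 = $1,654,620
Remaining days: (196 − 138) × $21,150 = $1,226,700
Per-day component: $1,654,620 + $1,226,700 = $2,881,320
Base plus per-day: $173,000 + $2,881,320 = $3,054,320
Enhancement: 150% of $3,054,320 = $4,581,480
Enhanced fine: $3,054,320 + $4,581,480 = $7,635,800
Cap at $15,515,700: $7,635,800 is within the cap, no reduction.

$7,635,800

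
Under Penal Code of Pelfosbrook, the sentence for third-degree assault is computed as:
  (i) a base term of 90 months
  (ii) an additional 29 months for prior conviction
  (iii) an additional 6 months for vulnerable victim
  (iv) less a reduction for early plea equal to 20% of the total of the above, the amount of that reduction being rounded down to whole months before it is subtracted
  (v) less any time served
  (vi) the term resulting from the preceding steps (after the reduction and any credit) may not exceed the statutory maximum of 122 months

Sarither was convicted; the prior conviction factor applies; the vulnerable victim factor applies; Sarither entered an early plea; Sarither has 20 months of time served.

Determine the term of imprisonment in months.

80 months

Prior conviction enhancement: +29 months
Vulnerable victim enhancement: +6 months
Adjusted term: 90 months + 29 months + 6 months = 125 months
Early plea reduction: 20% of 125 months = 25 months (rounded down)
After reduction: 125 − 25 = 100 months
Less time served: 100 months − 20 months = 80 months
Cap at 122 months: 80 months is within the cap, no reduction.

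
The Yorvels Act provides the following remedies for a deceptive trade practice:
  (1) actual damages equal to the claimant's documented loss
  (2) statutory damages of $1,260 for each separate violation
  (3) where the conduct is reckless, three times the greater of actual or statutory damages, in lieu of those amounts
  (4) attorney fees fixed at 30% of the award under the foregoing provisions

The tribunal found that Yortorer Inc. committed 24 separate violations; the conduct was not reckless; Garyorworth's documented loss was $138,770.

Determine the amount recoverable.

Statutory damages: 24 × $1,260 = $30,240
Conduct not reckless: the in-lieu enhancement does not apply.
Actual plus statutory damages: $138,770 + $30,240 = $169,010
Attorney fees: 30% of $169,010 = $50,703
Total recovery: $169,010 + $50,703 = $219,713

$219,713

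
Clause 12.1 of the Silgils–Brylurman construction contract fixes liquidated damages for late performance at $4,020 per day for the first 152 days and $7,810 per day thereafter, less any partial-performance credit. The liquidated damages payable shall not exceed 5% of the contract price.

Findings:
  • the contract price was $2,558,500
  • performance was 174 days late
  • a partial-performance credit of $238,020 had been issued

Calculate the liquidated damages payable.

Liquidated damages: $127,925

First 152 days: 152 × $4,020 = $611,040
Remaining days: (174 − 152) × $7,810 = $171,820
Accrued per-day damages: $611,040 + $171,820 = $782,860
Less partial-performance credit: $782,860 − $238,020 = $544,840
Cap: 5% of $2,558,500 = $127,925
Cap at $127,925: $544,840 exceeds the cap → $127,925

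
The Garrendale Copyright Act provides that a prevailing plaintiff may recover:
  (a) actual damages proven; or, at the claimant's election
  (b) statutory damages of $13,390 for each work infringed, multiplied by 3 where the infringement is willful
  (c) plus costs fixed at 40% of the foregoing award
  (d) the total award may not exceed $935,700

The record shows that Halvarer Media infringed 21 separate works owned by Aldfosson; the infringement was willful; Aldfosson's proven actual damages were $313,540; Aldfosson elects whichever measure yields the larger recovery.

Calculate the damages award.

Statutory damages: 21 × $13,390 = $281,190
Trebled: 3 × $281,190 = $843,570
Greater of actual damages ($313,540) or enhanced statutory damages ($843,570): $843,570
Costs: 40% of $843,570 = $337,428
Award plus costs: $843,570 + $337,428 = $1,180,998
Cap at $935,700: $1,180,998 exceeds the cap → $935,700

$935,700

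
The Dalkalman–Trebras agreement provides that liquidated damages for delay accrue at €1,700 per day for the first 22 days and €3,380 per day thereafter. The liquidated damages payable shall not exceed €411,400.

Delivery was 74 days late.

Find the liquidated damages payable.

€213,160

First 22 days: 22 × €1,700 = €37,400
Remaining days: (74 − 22) × €3,380 = €175,760
Accrued per-day damages: €37,400 + €175,760 = €213,160
Cap at €411,400: €213,160 is within the cap, no reduction.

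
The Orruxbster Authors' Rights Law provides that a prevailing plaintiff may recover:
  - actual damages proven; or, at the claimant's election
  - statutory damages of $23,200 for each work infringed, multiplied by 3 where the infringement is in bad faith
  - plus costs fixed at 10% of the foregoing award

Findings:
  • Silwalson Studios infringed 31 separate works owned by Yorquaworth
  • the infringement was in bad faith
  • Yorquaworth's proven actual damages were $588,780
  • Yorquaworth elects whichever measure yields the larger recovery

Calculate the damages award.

Statutory damages: 31 × $23,200 = $719,200
Trebled: 3 × $719,200 = $2,157,600
Greater of actual damages ($588,780) or enhanced statutory damages ($2,157,600): $2,157,600
Costs: 10% of $2,157,600 = $215,760
Award plus costs: $2,157,600 + $215,760 = $2,373,360

$2,373,360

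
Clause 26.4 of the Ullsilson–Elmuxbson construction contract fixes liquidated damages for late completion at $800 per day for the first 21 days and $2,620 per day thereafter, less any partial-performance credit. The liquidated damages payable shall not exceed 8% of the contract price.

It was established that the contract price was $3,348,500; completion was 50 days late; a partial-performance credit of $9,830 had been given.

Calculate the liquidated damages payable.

First 21 days: 21 × $800 = $16,800
Remaining days: (50 − 21) × $2,620 = $75,980
Accrued per-day damages: $16,800 + $75,980 = $92,780
Less partial-performance credit: $92,780 − $9,830 = $82,950
Cap: 8% of $3,348,500 = $267,880
Cap at $267,880: $82,950 is within the cap, no reduction.

$82,950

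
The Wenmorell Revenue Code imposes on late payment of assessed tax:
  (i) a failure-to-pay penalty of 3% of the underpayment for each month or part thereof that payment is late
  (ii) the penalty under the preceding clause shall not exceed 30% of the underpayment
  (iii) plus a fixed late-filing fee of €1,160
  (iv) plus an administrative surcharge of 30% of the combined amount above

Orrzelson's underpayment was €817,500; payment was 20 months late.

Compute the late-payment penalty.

Accrued rate: 3% × 20 = 60%, capped at 30% → 30%
Failure-to-pay penalty: 30% of €817,500 = €245,250
Penalty before surcharge: €245,250 + €1,160 = €246,410
Administrative surcharge: 30% of €246,410 = €73,923
Total penalty: €246,410 + €73,923 = €320,333

€320,333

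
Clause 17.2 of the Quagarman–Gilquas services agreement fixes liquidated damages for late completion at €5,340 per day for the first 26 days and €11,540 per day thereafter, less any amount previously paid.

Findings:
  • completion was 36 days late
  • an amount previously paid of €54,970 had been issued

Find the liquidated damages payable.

First 26 days: 26 × €5,340 = €138,840
Remaining days: (36 − 26) × €11,540 = €115,400
Accrued per-day damages: €138,840 + €115,400 = €254,240
Less amount previously paid: €254,240 − €54,970 = €199,270

Liquidated damages: €199,270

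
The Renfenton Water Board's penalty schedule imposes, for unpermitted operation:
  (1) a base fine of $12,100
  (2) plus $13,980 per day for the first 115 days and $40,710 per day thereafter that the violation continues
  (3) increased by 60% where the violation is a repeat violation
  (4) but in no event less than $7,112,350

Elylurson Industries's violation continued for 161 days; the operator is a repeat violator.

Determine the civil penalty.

$7,112,350

First 115 days: 115 × $13,980 = $1,607,700
Remaining days: (161 − 115) × $40,710 = $1,872,660
Per-day component: $1,607,700 + $1,872,660 = $3,480,360
Base plus per-day: $12,100 + $3,480,360 = $3,492,460
Enhancement: 60% of $3,492,460 = $2,095,476
Enhanced fine: $3,492,460 + $2,095,476 = $5,587,936
Minimum $7,112,350: $5,587,936 is below the minimum → $7,112,350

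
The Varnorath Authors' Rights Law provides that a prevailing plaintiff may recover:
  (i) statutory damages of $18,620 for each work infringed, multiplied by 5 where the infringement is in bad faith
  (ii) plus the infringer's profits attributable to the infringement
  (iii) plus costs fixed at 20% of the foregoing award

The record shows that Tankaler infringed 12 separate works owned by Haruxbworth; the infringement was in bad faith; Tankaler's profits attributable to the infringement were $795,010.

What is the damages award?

$2,294,652

Statutory damages: 12 × $18,620 = $223,440
Multiplied by 5: 5 × $223,440 = $1,117,200
Combined award: $1,117,200 + $795,010 = $1,912,210
Costs: 20% of $1,912,210 = $382,442
Award plus costs: $1,912,210 + $382,442 = $2,294,652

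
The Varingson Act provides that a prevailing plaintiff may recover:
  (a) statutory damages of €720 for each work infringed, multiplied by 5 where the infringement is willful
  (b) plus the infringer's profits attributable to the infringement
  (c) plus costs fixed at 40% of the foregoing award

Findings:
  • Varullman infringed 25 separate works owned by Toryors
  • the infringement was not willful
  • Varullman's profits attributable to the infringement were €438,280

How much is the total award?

Statutory damages: 25 × €720 = €18,000
Infringement not willful: no ×5 enhancement.
Combined award: €18,000 + €438,280 = €456,280
Costs: 40% of €456,280 = €182,512
Award plus costs: €456,280 + €182,512 = €638,792

€638,792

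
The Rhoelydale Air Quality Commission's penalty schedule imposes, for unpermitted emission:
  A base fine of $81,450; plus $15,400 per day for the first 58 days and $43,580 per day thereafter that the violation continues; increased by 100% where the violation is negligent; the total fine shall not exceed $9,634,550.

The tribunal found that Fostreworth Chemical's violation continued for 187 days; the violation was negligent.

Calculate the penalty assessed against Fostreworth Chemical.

Civil penalty: $9,634,550

First 58 days: 58 × $15,400 = $893,200
Remaining days: (187 − 58) × $43,580 = $5,621,820
Per-day component: $893,200 + $5,621,820 = $6,515,020
Base plus per-day: $81,450 + $6,515,020 = $6,596,470
Enhancement: 100% of $6,596,470 = $6,596,470
Enhanced fine: $6,596,470 + $6,596,470 = $13,192,940
Cap at $9,634,550: $13,192,940 exceeds the cap → $9,634,550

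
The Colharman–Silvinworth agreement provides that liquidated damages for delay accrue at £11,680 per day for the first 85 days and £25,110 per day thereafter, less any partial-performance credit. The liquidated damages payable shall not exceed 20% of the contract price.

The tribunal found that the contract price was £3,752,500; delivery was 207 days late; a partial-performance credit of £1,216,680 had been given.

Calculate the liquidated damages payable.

£750,500

First 85 days: 85 × £11,680 = £992,800
Remaining days: (207 − 85) × £25,110 = £3,063,420
Accrued per-day damages: £992,800 + £3,063,420 = £4,056,220
Less partial-performance credit: £4,056,220 − £1,216,680 = £2,839,540
Cap: 20% of £3,752,500 = £750,500
Cap at £750,500: £2,839,540 exceeds the cap → £750,500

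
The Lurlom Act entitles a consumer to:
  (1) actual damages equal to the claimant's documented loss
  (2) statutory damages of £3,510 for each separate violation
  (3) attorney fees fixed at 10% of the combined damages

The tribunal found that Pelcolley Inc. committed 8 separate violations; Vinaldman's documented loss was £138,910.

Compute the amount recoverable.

Statutory damages: 8 × £3,510 = £28,080
Combined damages: £138,910 + £28,080 = £166,990
Attorney fees: 10% of £166,990 = £16,699
Total recovery: £166,990 + £16,699 = £183,689

Total recovery: £183,689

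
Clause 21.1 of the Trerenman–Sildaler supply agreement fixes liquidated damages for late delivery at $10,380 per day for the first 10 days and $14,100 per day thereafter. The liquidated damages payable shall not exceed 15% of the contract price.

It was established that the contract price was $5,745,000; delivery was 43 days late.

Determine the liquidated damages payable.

Liquidated damages: $569,100

First 10 days: 10 × $10,380 = $103,800
Remaining days: (43 − 10) × $14,100 = $465,300
Accrued per-day damages: $103,800 + $465,300 = $569,100
Cap: 15% of $5,745,000 = $861,750
Cap at $861,750: $569,100 is within the cap, no reduction.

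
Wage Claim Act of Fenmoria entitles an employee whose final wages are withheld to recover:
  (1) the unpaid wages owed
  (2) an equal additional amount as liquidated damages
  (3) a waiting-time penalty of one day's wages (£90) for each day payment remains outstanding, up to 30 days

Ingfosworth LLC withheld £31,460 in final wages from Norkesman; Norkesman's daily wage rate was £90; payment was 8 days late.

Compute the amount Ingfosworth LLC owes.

Total award: £63,640

Liquidated damages (equal amount): £31,460
Penalty days: min(8, 30) = 8
Waiting-time penalty: 8 × £90 = £720
Total award: £31,460 + £31,460 + £720 = £63,640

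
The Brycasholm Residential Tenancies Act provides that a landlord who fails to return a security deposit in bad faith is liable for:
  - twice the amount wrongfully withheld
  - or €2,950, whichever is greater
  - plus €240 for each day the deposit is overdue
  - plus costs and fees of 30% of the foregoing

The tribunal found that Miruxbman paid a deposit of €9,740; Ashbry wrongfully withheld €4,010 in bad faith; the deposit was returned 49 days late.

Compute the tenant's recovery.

€25,714

Doubled: 2 × €4,010 = €8,020
Minimum €2,950: €8,020 meets the minimum, no increase.
Late-return penalty: 49 × €240 = €11,760
Damages plus late penalty: €8,020 + €11,760 = €19,780
Costs and fees: 30% of €19,780 = €5,934
Total recovery: €19,780 + €5,934 = €25,714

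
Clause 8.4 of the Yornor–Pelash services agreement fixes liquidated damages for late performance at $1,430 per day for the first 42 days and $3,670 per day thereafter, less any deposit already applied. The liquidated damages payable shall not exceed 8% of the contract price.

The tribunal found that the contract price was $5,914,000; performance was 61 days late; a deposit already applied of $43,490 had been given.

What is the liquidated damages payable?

First 42 days: 42 × $1,430 = $60,060
Remaining days: (61 − 42) × $3,670 = $69,730
Accrued per-day damages: $60,060 + $69,730 = $129,790
Less deposit already applied: $129,790 − $43,490 = $86,300
Cap: 8% of $5,914,000 = $473,120
Cap at $473,120: $86,300 is within the cap, no reduction.

$86,300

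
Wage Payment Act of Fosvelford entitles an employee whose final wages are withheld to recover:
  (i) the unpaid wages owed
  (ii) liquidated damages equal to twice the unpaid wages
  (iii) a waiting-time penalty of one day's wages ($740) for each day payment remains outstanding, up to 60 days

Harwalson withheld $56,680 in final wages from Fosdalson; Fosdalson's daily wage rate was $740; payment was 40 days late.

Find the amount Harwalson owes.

Doubled: 2 × $56,680 = $113,360
Penalty days: min(40, 60) = 40
Waiting-time penalty: 40 × $740 = $29,600
Total award: $56,680 + $113,360 + $29,600 = $199,640

$199,640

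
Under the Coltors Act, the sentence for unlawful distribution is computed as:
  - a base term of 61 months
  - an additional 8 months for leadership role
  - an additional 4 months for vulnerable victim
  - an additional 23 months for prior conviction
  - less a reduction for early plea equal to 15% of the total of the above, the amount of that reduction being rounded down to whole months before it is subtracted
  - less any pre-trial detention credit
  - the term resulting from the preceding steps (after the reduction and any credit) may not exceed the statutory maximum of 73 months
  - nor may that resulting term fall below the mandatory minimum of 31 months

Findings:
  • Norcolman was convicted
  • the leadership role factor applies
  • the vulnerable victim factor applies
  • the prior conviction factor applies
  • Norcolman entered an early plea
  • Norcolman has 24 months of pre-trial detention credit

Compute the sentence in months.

58 months

Leadership role enhancement: +8 months
Vulnerable victim enhancement: +4 months
Prior conviction enhancement: +23 months
Adjusted term: 61 months + 8 months + 4 months + 23 months = 96 months
Early plea reduction: 15% of 96 months = 14 months (rounded down)
After reduction: 96 − 14 = 82 months
Less pre-trial detention credit: 82 months − 24 months = 58 months
Cap at 73 months: 58 months is within the cap, no reduction.
Minimum 31 months: 58 months meets the minimum, no increase.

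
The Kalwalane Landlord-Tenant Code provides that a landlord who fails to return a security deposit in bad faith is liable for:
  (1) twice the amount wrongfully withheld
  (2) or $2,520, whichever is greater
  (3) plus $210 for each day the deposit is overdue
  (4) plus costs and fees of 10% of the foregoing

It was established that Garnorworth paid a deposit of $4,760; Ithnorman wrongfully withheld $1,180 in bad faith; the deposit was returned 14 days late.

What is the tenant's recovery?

Doubled: 2 × $1,180 = $2,360
Minimum $2,520: $2,360 is below the minimum → $2,520
Late-return penalty: 14 × $210 = $2,940
Damages plus late penalty: $2,520 + $2,940 = $5,460
Costs and fees: 10% of $5,460 = $546
Total recovery: $5,460 + $546 = $6,006

$6,006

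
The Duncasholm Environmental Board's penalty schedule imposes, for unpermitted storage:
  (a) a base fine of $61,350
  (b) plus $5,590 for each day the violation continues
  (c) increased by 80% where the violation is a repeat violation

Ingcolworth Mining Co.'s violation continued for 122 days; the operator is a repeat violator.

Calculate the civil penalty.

$1,337,994

Per-day component: 122 × $5,590 = $681,980
Base plus per-day: $61,350 + $681,980 = $743,330
Enhancement: 80% of $743,330 = $594,664
Enhanced fine: $743,330 + $594,664 = $1,337,994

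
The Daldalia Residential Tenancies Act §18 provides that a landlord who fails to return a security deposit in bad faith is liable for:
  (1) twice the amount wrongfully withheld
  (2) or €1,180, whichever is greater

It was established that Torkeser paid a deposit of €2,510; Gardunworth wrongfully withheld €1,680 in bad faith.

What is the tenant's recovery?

Doubled: 2 × €1,680 = €3,360
Minimum €1,180: €3,360 meets the minimum, no increase.

€3,360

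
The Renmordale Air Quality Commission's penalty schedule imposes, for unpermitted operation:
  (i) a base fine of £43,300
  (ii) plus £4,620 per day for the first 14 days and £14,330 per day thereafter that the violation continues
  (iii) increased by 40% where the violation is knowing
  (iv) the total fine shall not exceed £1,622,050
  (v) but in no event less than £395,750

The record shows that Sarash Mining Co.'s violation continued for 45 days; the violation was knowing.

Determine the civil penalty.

£773,094

First 14 days: 14 × £4,620 = £64,680
Remaining days: (45 − 14) × £14,330 = £444,230
Per-day component: £64,680 + £444,230 = £508,910
Base plus per-day: £43,300 + £508,910 = £552,210
Enhancement: 40% of £552,210 = £220,884
Enhanced fine: £552,210 + £220,884 = £773,094
Cap at £1,622,050: £773,094 is within the cap, no reduction.
Minimum £395,750: £773,094 meets the minimum, no increase.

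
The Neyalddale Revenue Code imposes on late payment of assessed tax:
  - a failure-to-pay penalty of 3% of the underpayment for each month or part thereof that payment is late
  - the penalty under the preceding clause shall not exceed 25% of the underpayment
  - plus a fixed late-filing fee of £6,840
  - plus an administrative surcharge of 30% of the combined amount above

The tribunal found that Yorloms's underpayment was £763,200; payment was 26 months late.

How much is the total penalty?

Accrued rate: 3% × 26 = 78%, capped at 25% → 25%
Failure-to-pay penalty: 25% of £763,200 = £190,800
Penalty before surcharge: £190,800 + £6,840 = £197,640
Administrative surcharge: 30% of £197,640 = £59,292
Total penalty: £197,640 + £59,292 = £256,932

£256,932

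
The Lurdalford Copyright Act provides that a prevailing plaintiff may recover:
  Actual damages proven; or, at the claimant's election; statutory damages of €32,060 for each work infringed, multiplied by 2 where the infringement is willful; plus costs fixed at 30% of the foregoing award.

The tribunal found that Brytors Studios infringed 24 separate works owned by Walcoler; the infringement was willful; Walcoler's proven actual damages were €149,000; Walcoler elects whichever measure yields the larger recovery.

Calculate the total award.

€2,000,544

Statutory damages: 24 × €32,060 = €769,440
Doubled: 2 × €769,440 = €1,538,880
Greater of actual damages (€149,000) or enhanced statutory damages (€1,538,880): €1,538,880
Costs: 30% of €1,538,880 = €461,664
Award plus costs: €1,538,880 + €461,664 = €2,000,544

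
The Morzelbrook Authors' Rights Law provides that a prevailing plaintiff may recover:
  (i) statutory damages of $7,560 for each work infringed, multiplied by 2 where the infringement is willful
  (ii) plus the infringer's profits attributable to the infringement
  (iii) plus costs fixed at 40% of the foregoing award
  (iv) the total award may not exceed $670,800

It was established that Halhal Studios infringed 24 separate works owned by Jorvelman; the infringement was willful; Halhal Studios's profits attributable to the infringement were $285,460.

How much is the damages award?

Statutory damages: 24 × $7,560 = $181,440
Doubled: 2 × $181,440 = $362,880
Combined award: $362,880 + $285,460 = $648,340
Costs: 40% of $648,340 = $259,336
Award plus costs: $648,340 + $259,336 = $907,676
Cap at $670,800: $907,676 exceeds the cap → $670,800

$670,800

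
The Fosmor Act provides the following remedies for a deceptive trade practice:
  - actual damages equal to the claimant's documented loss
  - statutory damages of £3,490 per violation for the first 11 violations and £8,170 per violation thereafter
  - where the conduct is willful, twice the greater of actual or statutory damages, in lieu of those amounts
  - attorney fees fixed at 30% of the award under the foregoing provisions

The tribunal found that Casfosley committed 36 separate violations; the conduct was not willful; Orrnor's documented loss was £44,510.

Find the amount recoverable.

First 11 violations: 11 × £3,490 = £38,390
Remaining violations: (36 − 11) × £8,170 = £204,250
Statutory damages: £38,390 + £204,250 = £242,640
Conduct not willful: the in-lieu enhancement does not apply.
Actual plus statutory damages: £44,510 + £242,640 = £287,150
Attorney fees: 30% of £287,150 = £86,145
Total recovery: £287,150 + £86,145 = £373,295

£373,295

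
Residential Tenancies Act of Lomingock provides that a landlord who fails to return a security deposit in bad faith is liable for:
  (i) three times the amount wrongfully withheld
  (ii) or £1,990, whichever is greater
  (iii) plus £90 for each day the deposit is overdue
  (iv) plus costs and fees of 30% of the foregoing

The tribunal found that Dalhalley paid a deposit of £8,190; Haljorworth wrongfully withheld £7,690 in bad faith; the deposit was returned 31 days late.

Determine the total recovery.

Trebled: 3 × £7,690 = £23,070
Minimum £1,990: £23,070 meets the minimum, no increase.
Late-return penalty: 31 × £90 = £2,790
Damages plus late penalty: £23,070 + £2,790 = £25,860
Costs and fees: 30% of £25,860 = £7,758
Total recovery: £25,860 + £7,758 = £33,618

£33,618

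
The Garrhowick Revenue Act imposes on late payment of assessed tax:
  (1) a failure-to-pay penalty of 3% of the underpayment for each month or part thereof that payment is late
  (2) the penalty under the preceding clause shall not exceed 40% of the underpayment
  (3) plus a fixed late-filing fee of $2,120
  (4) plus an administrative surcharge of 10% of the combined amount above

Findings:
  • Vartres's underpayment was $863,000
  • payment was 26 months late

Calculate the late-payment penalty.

Accrued rate: 3% × 26 = 78%, capped at 40% → 40%
Failure-to-pay penalty: 40% of $863,000 = $345,200
Penalty before surcharge: $345,200 + $2,120 = $347,320
Administrative surcharge: 10% of $347,320 = $34,732
Total penalty: $347,320 + $34,732 = $382,052

$382,052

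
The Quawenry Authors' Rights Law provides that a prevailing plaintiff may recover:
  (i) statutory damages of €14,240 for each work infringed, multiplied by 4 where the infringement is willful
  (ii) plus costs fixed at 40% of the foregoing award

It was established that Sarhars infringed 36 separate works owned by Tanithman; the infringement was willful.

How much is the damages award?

Award: €2,870,784

Statutory damages: 36 × €14,240 = €512,640
Multiplied by 4: 4 × €512,640 = €2,050,560
Costs: 40% of €2,050,560 = €820,224
Award plus costs: €2,050,560 + €820,224 = €2,870,784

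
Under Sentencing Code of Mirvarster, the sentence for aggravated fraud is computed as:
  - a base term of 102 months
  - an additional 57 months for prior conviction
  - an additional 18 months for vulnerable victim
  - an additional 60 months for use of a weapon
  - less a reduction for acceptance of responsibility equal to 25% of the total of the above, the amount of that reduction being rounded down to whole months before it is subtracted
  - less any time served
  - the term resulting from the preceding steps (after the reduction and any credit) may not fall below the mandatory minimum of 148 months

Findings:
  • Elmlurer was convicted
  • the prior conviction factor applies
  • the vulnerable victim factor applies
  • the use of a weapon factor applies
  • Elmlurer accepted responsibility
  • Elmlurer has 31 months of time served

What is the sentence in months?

148 months

Prior conviction enhancement: +57 months
Vulnerable victim enhancement: +18 months
Use of a weapon enhancement: +60 months
Adjusted term: 102 months + 57 months + 18 months + 60 months = 237 months
Acceptance of responsibility reduction: 25% of 237 months = 59 months (rounded down)
After reduction: 237 − 59 = 178 months
Less time served: 178 months − 31 months = 147 months
Minimum 148 months: 147 months is below the minimum → 148 months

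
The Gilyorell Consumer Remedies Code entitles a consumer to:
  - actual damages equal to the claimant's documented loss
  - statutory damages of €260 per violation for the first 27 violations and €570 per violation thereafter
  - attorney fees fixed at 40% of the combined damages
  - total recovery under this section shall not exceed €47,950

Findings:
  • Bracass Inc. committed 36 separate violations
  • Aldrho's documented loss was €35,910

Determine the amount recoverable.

€47,950

First 27 violations: 27 × €260 = €7,020
Remaining violations: (36 − 27) × €570 = €5,130
Statutory damages: €7,020 + €5,130 = €12,150
Combined damages: €35,910 + €12,150 = €48,060
Attorney fees: 40% of €48,060 = €19,224
Total before cap: €48,060 + €19,224 = €67,284
Cap at €47,950: €67,284 exceeds the cap → €47,950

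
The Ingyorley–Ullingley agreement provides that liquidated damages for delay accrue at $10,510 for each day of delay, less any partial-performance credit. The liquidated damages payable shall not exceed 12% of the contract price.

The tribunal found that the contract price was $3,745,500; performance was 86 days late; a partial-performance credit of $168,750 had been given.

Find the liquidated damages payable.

Per-day damages: 86 × $10,510 = $903,860
Less partial-performance credit: $903,860 − $168,750 = $735,110
Cap: 12% of $3,745,500 = $449,460
Cap at $449,460: $735,110 exceeds the cap → $449,460

$449,460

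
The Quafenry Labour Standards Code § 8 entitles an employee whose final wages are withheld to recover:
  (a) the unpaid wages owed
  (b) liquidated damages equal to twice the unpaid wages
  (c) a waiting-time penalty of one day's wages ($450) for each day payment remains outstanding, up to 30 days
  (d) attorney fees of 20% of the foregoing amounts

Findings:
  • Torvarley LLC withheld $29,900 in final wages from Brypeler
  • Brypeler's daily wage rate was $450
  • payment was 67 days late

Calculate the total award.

Doubled: 2 × $29,900 = $59,800
Penalty days: min(67, 30) = 30
Waiting-time penalty: 30 × $450 = $13,500
Subtotal: $29,900 + $59,800 + $13,500 = $103,200
Attorney fees: 20% of $103,200 = $20,640
Total award: $103,200 + $20,640 = $123,840

Total award: $123,840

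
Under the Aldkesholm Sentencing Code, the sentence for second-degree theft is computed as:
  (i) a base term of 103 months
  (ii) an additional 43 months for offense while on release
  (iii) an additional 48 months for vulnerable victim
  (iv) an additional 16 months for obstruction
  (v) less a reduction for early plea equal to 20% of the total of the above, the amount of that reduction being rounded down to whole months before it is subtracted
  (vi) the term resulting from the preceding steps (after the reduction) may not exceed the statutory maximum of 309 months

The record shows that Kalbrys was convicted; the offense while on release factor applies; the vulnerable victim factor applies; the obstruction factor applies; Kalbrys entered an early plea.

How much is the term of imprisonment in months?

Offense while on release enhancement: +43 months
Vulnerable victim enhancement: +48 months
Obstruction enhancement: +16 months
Adjusted term: 103 months + 43 months + 48 months + 16 months = 210 months
Early plea reduction: 20% of 210 months = 42 months (rounded down)
After reduction: 210 − 42 = 168 months
Cap at 309 months: 168 months is within the cap, no reduction.

168 months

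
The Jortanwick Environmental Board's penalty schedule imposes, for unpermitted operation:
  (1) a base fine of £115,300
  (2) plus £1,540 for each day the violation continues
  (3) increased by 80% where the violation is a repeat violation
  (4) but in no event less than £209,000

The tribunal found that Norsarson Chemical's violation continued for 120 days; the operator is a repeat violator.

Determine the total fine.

£540,180

Per-day component: 120 × £1,540 = £184,800
Base plus per-day: £115,300 + £184,800 = £300,100
Enhancement: 80% of £300,100 = £240,080
Enhanced fine: £300,100 + £240,080 = £540,180
Minimum £209,000: £540,180 meets the minimum, no increase.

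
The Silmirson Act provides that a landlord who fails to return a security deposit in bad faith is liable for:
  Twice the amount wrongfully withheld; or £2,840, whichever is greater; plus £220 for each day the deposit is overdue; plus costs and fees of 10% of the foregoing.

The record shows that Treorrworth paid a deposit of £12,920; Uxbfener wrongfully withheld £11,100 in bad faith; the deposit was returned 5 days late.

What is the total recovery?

Recovery: £25,630

Doubled: 2 × £11,100 = £22,200
Minimum £2,840: £22,200 meets the minimum, no increase.
Late-return penalty: 5 × £220 = £1,100
Damages plus late penalty: £22,200 + £1,100 = £23,300
Costs and fees: 10% of £23,300 = £2,330
Total recovery: £23,300 + £2,330 = £25,630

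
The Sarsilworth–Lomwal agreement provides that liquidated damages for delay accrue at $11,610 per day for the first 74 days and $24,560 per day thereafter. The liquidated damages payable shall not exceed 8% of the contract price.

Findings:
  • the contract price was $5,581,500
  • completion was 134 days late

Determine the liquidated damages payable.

$446,520

First 74 days: 74 × $11,610 = $859,140
Remaining days: (134 − 74) × $24,560 = $1,473,600
Accrued per-day damages: $859,140 + $1,473,600 = $2,332,740
Cap: 8% of $5,581,500 = $446,520
Cap at $446,520: $2,332,740 exceeds the cap → $446,520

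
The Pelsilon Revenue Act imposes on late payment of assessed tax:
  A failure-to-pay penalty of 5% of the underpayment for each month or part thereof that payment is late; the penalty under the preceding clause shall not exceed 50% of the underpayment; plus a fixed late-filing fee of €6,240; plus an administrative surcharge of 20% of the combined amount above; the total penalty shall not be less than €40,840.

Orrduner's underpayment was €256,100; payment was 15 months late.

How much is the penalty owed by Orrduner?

€161,148

Accrued rate: 5% × 15 = 75%, capped at 50% → 50%
Failure-to-pay penalty: 50% of €256,100 = €128,050
Penalty before surcharge: €128,050 + €6,240 = €134,290
Administrative surcharge: 20% of €134,290 = €26,858
Total penalty: €134,290 + €26,858 = €161,148
Minimum €40,840: €161,148 meets the minimum, no increase.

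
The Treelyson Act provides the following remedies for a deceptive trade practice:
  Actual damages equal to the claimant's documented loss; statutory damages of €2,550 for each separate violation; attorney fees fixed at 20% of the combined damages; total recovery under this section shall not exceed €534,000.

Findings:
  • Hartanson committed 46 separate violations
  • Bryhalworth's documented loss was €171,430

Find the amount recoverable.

Statutory damages: 46 × €2,550 = €117,300
Combined damages: €171,430 + €117,300 = €288,730
Attorney fees: 20% of €288,730 = €57,746
Total before cap: €288,730 + €57,746 = €346,476
Cap at €534,000: €346,476 is within the cap, no reduction.

€346,476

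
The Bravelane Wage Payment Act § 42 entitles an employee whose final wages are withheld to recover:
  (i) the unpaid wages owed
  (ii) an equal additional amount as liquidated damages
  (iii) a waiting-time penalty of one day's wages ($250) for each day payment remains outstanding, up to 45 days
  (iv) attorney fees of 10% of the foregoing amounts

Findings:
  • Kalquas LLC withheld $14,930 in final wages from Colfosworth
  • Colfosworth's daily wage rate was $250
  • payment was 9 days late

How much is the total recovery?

$35,321

Liquidated damages (equal amount): $14,930
Penalty days: min(9, 45) = 9
Waiting-time penalty: 9 × $250 = $2,250
Subtotal: $14,930 + $14,930 + $2,250 = $32,110
Attorney fees: 10% of $32,110 = $3,211
Total award: $32,110 + $3,211 = $35,321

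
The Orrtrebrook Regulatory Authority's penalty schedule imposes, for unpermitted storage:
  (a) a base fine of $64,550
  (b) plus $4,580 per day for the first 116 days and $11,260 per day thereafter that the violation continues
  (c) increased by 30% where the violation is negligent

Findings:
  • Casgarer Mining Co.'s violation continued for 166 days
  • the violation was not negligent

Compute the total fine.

First 116 days: 116 × $4,580 = $531,280
Remaining days: (166 − 116) × $11,260 = $563,000
Per-day component: $531,280 + $563,000 = $1,094,280
Base plus per-day: $64,550 + $1,094,280 = $1,158,830
The violation was not negligent: no 30% increase.

$1,158,830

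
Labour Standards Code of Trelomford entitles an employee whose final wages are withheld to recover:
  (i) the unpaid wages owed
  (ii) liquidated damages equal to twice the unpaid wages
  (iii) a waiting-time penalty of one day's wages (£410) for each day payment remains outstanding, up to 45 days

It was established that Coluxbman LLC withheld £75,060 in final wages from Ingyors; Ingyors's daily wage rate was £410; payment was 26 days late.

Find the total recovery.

£235,840

Doubled: 2 × £75,060 = £150,120
Penalty days: min(26, 45) = 26
Waiting-time penalty: 26 × £410 = £10,660
Total award: £75,060 + £150,120 + £10,660 = £235,840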